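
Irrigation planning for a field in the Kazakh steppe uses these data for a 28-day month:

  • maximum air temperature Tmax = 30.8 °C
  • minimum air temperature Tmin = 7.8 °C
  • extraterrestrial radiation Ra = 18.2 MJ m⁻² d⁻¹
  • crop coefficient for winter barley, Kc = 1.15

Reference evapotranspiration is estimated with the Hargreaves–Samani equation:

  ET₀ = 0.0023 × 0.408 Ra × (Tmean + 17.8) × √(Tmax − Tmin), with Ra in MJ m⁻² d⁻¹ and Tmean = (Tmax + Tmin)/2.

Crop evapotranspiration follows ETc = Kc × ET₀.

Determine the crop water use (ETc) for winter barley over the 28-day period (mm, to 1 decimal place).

Tmean = (30.8 + 7.8)/2 = 19.30 °C
0.408 Ra = 0.408 × 18.2 = 7.4256 mm/d equivalent
ET₀ = 0.0023 × 7.4256 × (19.30 + 17.8) × √23.0 = 0.0023 × 7.4256 × 37.10 × 4.7958 = 3.0387 mm/d
ETc = Kc × ET₀ = 1.15 × 3.0387 = 3.4945 mm/d
Over 28 days: 3.4945 × 28 = 97.846 mm

97.8 mm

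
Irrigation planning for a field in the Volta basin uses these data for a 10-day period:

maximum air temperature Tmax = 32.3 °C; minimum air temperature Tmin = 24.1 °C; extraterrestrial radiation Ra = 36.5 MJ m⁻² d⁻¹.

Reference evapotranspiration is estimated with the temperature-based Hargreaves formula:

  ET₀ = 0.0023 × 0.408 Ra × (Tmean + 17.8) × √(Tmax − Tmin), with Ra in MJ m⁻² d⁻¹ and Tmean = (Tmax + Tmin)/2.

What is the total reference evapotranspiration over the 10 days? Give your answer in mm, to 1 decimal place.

45.1 mm

Tmean = (32.3 + 24.1)/2 = 28.20 °C
0.408 Ra = 0.408 × 36.5 = 14.8920 mm/d equivalent
ET₀ = 0.0023 × 14.8920 × (28.20 + 17.8) × √8.2 = 0.0023 × 14.8920 × 46.00 × 2.8636 = 4.5118 mm/d
Over 10 days: 4.5118 × 10 = 45.118 mm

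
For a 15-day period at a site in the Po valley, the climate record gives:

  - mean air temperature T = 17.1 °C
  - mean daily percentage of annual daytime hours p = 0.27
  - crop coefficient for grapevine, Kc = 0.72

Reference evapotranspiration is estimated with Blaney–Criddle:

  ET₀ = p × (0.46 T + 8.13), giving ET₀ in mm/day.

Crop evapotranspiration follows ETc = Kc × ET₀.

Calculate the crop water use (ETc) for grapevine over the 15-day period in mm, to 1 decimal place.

ET₀ = 0.27 × (0.46 × 17.1 + 8.13) = 0.27 × 15.996 = 4.3189 mm/d
ETc = Kc × ET₀ = 0.72 × 4.3189 = 3.1096 mm/d
Over 15 days: 3.1096 × 15 = 46.644 mm

46.6 mm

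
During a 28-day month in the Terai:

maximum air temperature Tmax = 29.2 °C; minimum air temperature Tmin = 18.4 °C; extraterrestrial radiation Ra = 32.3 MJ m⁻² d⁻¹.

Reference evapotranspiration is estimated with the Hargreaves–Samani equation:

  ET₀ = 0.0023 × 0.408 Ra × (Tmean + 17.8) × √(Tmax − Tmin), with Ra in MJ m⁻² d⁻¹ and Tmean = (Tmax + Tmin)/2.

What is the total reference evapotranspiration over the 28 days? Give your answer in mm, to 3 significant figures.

Tmean = (29.2 + 18.4)/2 = 23.80 °C
0.408 Ra = 0.408 × 32.3 = 13.1784 mm/d equivalent
ET₀ = 0.0023 × 13.1784 × (23.80 + 17.8) × √10.8 = 0.0023 × 13.1784 × 41.60 × 3.2863 = 4.1437 mm/d
Over 28 days: 4.1437 × 28 = 116.024 mm

116 mm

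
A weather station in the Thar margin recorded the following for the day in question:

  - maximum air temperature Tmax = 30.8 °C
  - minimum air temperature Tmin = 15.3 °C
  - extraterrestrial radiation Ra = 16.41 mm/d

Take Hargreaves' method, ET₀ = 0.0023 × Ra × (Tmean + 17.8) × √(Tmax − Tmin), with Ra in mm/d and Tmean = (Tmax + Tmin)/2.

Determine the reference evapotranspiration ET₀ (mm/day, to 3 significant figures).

6.07 mm/day

Tmean = (30.8 + 15.3)/2 = 23.05 °C
ET₀ = 0.0023 × 16.41 × (23.05 + 17.8) × √15.5 = 0.0023 × 16.41 × 40.85 × 3.9370 = 6.0701 mm/d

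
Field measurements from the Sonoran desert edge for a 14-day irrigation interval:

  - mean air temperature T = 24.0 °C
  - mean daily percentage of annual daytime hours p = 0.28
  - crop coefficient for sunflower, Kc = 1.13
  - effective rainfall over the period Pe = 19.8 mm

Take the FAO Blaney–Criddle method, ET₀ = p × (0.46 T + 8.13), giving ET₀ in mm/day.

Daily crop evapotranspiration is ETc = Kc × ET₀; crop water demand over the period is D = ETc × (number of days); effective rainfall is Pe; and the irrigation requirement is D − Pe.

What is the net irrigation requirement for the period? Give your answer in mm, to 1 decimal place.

ET₀ = 0.28 × (0.46 × 24.0 + 8.13) = 0.28 × 19.170 = 5.3676 mm/d
ETc = Kc × ET₀ = 1.13 × 5.3676 = 6.0654 mm/d
Crop demand D = ETc × 14 d = 6.0654 × 14 = 84.916 mm
D − Pe = 84.916 − 19.8 = 65.116 mm

65.1 mm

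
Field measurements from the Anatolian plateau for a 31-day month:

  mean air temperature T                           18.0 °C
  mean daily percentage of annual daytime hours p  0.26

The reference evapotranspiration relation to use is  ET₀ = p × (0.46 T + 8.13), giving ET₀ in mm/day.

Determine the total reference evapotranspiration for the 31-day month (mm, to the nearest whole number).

ET₀ = 0.26 × (0.46 × 18.0 + 8.13) = 0.26 × 16.410 = 4.2666 mm/d
Monthly total = 4.2666 × 31 = 132.265 mm

132 mm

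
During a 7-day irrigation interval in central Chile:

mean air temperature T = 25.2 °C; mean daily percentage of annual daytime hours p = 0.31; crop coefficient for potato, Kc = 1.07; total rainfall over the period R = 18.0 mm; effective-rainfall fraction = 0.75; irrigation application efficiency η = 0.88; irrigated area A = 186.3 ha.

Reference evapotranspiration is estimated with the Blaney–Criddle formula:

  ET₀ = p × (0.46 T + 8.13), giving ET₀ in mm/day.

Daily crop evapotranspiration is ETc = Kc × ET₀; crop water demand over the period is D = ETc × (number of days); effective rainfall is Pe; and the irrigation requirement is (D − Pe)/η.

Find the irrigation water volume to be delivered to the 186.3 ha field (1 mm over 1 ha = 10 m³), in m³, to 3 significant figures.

68400 m³

ET₀ = 0.31 × (0.46 × 25.2 + 8.13) = 0.31 × 19.722 = 6.1138 mm/d
ETc = Kc × ET₀ = 1.07 × 6.1138 = 6.5418 mm/d
Crop demand D = ETc × 7 d = 6.5418 × 7 = 45.793 mm
Pe = 0.75 × 18.0 = 13.500 mm
D − Pe = 45.793 − 13.500 = 32.293 mm
Gross irrigation = 32.293 / 0.88 = 36.697 mm
Volume = 36.697 mm × 186.3 ha × 10 = 68366.5 m³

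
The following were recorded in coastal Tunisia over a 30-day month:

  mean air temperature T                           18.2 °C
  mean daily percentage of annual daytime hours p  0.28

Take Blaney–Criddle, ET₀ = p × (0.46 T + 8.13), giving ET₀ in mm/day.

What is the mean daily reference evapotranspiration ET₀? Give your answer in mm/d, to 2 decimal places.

4.62 mm/d

ET₀ = 0.28 × (0.46 × 18.2 + 8.13) = 0.28 × 16.502 = 4.6206 mm/d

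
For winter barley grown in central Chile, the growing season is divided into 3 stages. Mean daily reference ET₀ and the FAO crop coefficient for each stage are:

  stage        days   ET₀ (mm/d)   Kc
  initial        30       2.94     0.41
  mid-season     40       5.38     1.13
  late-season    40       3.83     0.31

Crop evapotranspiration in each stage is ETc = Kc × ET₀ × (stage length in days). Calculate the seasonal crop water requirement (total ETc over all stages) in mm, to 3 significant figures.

327 mm

initial: 0.41 × 2.94 × 30 = 36.16 mm
mid-season: 1.13 × 5.38 × 40 = 243.18 mm
late-season: 0.31 × 3.83 × 40 = 47.49 mm
Seasonal total = 326.83 mm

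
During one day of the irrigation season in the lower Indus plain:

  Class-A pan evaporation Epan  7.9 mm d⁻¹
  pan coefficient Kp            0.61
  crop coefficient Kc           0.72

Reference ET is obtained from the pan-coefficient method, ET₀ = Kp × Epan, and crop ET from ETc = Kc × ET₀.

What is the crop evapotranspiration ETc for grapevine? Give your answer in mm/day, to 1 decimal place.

ET₀ = 0.61 × 7.9 = 4.8190 mm/d
ETc = Kc × ET₀ = 0.72 × 4.8190 = 3.4697 mm/d

3.5 mm/day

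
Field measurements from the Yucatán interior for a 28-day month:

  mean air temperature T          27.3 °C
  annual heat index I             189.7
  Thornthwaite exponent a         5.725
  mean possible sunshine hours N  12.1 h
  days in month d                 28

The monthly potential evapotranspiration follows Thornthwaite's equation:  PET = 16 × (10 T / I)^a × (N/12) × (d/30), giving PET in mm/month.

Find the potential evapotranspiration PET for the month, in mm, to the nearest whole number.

10T/I = 10 × 27.3 / 189.7 = 1.4391
(10T/I)^a = 1.4391^5.725 = 8.0366
Uncorrected PET = 16 × 8.0366 = 128.586 mm
Correction = (N/12)(d/30) = (12.1/12)(28/30) = 0.9411
PET = 128.586 × 0.9411 = 121.012 mm/month

121 mm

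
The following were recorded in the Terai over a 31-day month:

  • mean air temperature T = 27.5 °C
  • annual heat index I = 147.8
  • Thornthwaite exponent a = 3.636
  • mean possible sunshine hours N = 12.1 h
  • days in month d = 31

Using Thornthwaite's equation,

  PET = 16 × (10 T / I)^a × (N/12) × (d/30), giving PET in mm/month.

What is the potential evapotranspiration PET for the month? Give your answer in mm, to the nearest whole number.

159 mm

10T/I = 10 × 27.5 / 147.8 = 1.8606
(10T/I)^a = 1.8606^3.636 = 9.5600
Uncorrected PET = 16 × 9.5600 = 152.960 mm
Correction = (N/12)(d/30) = (12.1/12)(31/30) = 1.0419
PET = 152.960 × 1.0419 = 159.369 mm/month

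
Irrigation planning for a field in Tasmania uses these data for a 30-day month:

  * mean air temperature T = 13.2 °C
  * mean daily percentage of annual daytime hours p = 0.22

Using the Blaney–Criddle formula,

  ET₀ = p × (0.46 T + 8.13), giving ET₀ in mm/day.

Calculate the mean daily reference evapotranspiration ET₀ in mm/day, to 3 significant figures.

ET₀ = 0.22 × (0.46 × 13.2 + 8.13) = 0.22 × 14.202 = 3.1244 mm/d

3.12 mm/day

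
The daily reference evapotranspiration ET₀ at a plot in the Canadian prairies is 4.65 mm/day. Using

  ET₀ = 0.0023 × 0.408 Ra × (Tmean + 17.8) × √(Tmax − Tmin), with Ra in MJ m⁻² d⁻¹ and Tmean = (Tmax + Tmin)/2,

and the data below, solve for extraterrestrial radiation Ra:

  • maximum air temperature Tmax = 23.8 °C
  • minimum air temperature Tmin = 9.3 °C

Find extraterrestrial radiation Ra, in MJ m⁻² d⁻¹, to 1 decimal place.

37.9 MJ m⁻² d⁻¹

Tmean = (23.8+9.3)/2 = 16.55 °C; ΔT = 14.5
Ra = ET₀ / [0.0023 × 0.408 × (Tmean+17.8) × √ΔT]
   = 4.65 / (0.0023 × 0.408 × 34.35 × 3.8079) = 37.884 MJ m⁻² d⁻¹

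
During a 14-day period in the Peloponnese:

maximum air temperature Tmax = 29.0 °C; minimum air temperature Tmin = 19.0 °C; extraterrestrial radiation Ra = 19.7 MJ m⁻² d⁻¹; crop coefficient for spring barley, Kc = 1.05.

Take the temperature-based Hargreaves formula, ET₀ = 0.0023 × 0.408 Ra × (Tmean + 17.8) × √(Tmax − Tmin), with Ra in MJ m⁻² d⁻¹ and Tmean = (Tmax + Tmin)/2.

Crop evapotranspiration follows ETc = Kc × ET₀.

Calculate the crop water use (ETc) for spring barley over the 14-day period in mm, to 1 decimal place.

Tmean = (29.0 + 19.0)/2 = 24.00 °C
0.408 Ra = 0.408 × 19.7 = 8.0376 mm/d equivalent
ET₀ = 0.0023 × 8.0376 × (24.00 + 17.8) × √10.0 = 0.0023 × 8.0376 × 41.80 × 3.1623 = 2.4436 mm/d
ETc = Kc × ET₀ = 1.05 × 2.4436 = 2.5658 mm/d
Over 14 days: 2.5658 × 14 = 35.921 mm

35.9 mm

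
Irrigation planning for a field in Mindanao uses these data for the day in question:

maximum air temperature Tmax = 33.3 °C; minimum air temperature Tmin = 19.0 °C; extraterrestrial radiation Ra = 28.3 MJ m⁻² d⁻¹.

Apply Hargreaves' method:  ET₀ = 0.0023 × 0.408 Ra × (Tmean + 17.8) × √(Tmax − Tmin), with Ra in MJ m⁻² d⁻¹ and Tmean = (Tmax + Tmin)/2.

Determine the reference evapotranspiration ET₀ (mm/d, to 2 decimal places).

Tmean = (33.3 + 19.0)/2 = 26.15 °C
0.408 Ra = 0.408 × 28.3 = 11.5464 mm/d equivalent
ET₀ = 0.0023 × 11.5464 × (26.15 + 17.8) × √14.3 = 0.0023 × 11.5464 × 43.95 × 3.7815 = 4.4136 mm/d

4.41 mm/d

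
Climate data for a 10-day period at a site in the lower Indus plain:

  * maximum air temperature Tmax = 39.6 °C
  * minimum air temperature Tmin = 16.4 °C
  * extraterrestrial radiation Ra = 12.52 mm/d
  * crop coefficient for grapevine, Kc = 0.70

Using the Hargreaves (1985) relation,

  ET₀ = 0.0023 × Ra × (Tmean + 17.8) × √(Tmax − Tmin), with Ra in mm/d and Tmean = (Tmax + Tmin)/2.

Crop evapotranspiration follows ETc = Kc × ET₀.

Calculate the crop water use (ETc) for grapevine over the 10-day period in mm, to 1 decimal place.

Tmean = (39.6 + 16.4)/2 = 28.00 °C
ET₀ = 0.0023 × 12.52 × (28.00 + 17.8) × √23.2 = 0.0023 × 12.52 × 45.80 × 4.8166 = 6.3524 mm/d
ETc = Kc × ET₀ = 0.70 × 6.3524 = 4.4467 mm/d
Over 10 days: 4.4467 × 10 = 44.467 mm

44.5 mm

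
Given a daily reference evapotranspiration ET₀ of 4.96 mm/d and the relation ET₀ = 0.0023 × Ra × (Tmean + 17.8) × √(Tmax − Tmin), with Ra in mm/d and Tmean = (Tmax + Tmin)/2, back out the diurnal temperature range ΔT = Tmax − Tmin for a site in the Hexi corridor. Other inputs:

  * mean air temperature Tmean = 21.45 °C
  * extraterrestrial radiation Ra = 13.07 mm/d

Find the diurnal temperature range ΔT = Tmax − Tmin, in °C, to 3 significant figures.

√ΔT = ET₀ / [0.0023 × Ra × (Tmean+17.8)] = 4.96 / (0.0023 × 13.07 × 39.25) = 4.2038
ΔT = 4.2038² = 17.672 °C

17.7 °C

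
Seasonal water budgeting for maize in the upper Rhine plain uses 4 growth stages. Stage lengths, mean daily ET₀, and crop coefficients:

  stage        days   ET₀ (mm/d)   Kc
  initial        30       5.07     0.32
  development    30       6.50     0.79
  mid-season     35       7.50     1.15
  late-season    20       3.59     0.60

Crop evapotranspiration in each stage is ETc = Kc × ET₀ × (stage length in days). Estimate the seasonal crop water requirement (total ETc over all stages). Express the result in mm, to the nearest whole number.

548 mm

initial: 0.32 × 5.07 × 30 = 48.67 mm
development: 0.79 × 6.50 × 30 = 154.05 mm
mid-season: 1.15 × 7.50 × 35 = 301.88 mm
late-season: 0.60 × 3.59 × 20 = 43.08 mm
Seasonal total = 547.68 mm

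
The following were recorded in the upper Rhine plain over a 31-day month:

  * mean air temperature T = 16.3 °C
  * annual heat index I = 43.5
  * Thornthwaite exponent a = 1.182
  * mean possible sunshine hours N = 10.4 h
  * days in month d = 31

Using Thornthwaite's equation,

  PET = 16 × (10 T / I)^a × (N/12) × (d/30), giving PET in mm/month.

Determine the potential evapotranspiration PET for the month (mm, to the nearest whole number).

68 mm

10T/I = 10 × 16.3 / 43.5 = 3.7471
(10T/I)^a = 3.7471^1.182 = 4.7655
Uncorrected PET = 16 × 4.7655 = 76.248 mm
Correction = (N/12)(d/30) = (10.4/12)(31/30) = 0.8956
PET = 76.248 × 0.8956 = 68.288 mm/month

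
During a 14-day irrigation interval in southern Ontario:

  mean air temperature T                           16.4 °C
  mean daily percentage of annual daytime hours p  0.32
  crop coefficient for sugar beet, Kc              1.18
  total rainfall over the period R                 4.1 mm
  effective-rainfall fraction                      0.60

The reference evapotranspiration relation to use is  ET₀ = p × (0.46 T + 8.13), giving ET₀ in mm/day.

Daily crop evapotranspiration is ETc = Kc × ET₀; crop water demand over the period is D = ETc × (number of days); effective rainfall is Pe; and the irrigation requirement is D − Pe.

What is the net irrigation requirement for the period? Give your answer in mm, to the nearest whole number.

80 mm

ET₀ = 0.32 × (0.46 × 16.4 + 8.13) = 0.32 × 15.674 = 5.0157 mm/d
ETc = Kc × ET₀ = 1.18 × 5.0157 = 5.9185 mm/d
Crop demand D = ETc × 14 d = 5.9185 × 14 = 82.859 mm
Pe = 0.60 × 4.1 = 2.460 mm
D − Pe = 82.859 − 2.460 = 80.399 mm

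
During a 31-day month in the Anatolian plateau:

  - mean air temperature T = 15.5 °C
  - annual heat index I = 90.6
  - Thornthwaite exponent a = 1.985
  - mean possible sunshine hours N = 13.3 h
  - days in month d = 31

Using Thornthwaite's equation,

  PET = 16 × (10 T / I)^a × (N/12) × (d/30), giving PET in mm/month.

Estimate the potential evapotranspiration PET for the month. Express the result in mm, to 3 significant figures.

10T/I = 10 × 15.5 / 90.6 = 1.7108
(10T/I)^a = 1.7108^1.985 = 2.9034
Uncorrected PET = 16 × 2.9034 = 46.454 mm
Correction = (N/12)(d/30) = (13.3/12)(31/30) = 1.1453
PET = 46.454 × 1.1453 = 53.204 mm/month

53.2 mm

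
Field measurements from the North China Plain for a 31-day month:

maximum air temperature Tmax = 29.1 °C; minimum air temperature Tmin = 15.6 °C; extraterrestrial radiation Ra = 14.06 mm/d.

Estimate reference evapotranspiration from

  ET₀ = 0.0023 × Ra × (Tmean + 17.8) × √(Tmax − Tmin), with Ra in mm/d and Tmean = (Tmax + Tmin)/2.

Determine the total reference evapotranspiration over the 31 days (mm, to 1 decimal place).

147.9 mm

Tmean = (29.1 + 15.6)/2 = 22.35 °C
ET₀ = 0.0023 × 14.06 × (22.35 + 17.8) × √13.5 = 0.0023 × 14.06 × 40.15 × 3.6742 = 4.7705 mm/d
Over 31 days: 4.7705 × 31 = 147.886 mm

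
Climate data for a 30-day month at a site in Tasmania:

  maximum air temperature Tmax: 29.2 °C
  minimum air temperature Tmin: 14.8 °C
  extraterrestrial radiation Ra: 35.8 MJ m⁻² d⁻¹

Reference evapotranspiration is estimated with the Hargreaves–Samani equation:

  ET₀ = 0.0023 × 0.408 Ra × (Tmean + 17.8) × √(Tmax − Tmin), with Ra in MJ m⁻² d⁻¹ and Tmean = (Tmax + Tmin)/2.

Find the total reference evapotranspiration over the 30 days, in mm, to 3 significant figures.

Tmean = (29.2 + 14.8)/2 = 22.00 °C
0.408 Ra = 0.408 × 35.8 = 14.6064 mm/d equivalent
ET₀ = 0.0023 × 14.6064 × (22.00 + 17.8) × √14.4 = 0.0023 × 14.6064 × 39.80 × 3.7947 = 5.0738 mm/d
Over 30 days: 5.0738 × 30 = 152.214 mm

152 mm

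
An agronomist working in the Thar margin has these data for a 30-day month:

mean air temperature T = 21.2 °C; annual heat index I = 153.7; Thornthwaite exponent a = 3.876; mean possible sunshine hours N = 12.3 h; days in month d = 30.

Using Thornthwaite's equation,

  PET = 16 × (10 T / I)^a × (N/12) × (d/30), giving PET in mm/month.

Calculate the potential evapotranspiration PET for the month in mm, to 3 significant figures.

57.0 mm

10T/I = 10 × 21.2 / 153.7 = 1.3793
(10T/I)^a = 1.3793^3.876 = 3.4779
Uncorrected PET = 16 × 3.4779 = 55.646 mm
Correction = (N/12)(d/30) = (12.3/12)(30/30) = 1.0250
PET = 55.646 × 1.0250 = 57.037 mm/month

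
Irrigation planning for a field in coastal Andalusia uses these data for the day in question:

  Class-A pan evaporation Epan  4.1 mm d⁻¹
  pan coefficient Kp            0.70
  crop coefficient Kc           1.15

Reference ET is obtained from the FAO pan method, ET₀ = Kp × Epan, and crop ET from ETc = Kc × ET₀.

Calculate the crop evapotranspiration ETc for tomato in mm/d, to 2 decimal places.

3.30 mm/d

ET₀ = 0.70 × 4.1 = 2.8700 mm/d
ETc = Kc × ET₀ = 1.15 × 2.8700 = 3.3005 mm/d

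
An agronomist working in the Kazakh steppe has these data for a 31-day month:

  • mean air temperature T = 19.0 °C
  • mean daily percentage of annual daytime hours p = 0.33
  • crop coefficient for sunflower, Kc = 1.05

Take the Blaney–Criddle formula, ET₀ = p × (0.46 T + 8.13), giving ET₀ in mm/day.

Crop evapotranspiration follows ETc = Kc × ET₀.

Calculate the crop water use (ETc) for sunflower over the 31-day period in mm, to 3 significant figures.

181 mm

ET₀ = 0.33 × (0.46 × 19.0 + 8.13) = 0.33 × 16.870 = 5.5671 mm/d
ETc = Kc × ET₀ = 1.05 × 5.5671 = 5.8455 mm/d
Over 31 days: 5.8455 × 31 = 181.211 mm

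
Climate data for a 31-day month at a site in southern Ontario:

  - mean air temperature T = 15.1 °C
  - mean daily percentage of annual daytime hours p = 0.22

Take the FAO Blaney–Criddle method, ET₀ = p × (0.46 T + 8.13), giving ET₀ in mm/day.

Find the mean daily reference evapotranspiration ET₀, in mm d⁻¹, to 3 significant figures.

3.32 mm d⁻¹

ET₀ = 0.22 × (0.46 × 15.1 + 8.13) = 0.22 × 15.076 = 3.3167 mm/d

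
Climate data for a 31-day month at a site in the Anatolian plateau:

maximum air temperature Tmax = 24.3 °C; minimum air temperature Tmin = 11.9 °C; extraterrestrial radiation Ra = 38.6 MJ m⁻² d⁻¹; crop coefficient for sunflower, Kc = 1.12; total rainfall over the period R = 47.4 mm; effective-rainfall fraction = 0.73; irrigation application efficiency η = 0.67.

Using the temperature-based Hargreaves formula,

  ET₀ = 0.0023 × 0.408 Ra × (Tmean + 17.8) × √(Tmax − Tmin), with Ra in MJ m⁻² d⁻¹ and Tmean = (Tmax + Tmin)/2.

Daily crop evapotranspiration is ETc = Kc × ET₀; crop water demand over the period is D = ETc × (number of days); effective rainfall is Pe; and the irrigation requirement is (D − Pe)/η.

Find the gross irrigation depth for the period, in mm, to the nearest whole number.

186 mm

Tmean = (24.3 + 11.9)/2 = 18.10 °C
0.408 Ra = 0.408 × 38.6 = 15.7488 mm/d equivalent
ET₀ = 0.0023 × 15.7488 × (18.10 + 17.8) × √12.4 = 0.0023 × 15.7488 × 35.90 × 3.5214 = 4.5792 mm/d
ETc = Kc × ET₀ = 1.12 × 4.5792 = 5.1287 mm/d
Crop demand D = ETc × 31 d = 5.1287 × 31 = 158.990 mm
Pe = 0.73 × 47.4 = 34.602 mm
D − Pe = 158.990 − 34.602 = 124.388 mm
Gross irrigation = 124.388 / 0.67 = 185.654 mm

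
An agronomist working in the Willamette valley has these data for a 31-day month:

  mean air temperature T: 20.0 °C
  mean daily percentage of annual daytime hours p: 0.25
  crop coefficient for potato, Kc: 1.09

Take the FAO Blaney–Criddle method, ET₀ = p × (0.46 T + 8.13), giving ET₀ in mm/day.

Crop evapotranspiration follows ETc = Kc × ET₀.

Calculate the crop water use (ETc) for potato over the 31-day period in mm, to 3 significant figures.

146 mm

ET₀ = 0.25 × (0.46 × 20.0 + 8.13) = 0.25 × 17.330 = 4.3325 mm/d
ETc = Kc × ET₀ = 1.09 × 4.3325 = 4.7224 mm/d
Over 31 days: 4.7224 × 31 = 146.394 mm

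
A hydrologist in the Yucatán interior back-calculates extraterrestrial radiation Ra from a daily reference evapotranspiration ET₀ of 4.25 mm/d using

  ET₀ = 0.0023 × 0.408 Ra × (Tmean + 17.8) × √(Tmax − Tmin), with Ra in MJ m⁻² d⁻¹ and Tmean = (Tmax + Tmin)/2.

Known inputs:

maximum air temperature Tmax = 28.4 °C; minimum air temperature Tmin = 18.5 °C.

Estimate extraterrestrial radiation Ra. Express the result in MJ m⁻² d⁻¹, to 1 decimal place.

Tmean = (28.4+18.5)/2 = 23.45 °C; ΔT = 9.9
Ra = ET₀ / [0.0023 × 0.408 × (Tmean+17.8) × √ΔT]
   = 4.25 / (0.0023 × 0.408 × 41.25 × 3.1464) = 34.895 MJ m⁻² d⁻¹

34.9 MJ m⁻² d⁻¹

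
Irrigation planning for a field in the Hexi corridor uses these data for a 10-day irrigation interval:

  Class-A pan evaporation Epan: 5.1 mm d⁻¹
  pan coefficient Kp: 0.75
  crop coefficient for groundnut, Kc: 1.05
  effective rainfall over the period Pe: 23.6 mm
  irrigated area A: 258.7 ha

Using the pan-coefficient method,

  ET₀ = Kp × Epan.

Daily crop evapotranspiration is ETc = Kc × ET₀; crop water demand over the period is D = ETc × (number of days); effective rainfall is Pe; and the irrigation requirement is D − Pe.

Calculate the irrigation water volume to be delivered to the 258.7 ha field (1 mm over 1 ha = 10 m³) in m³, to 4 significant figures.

42850 m³

ET₀ = 0.75 × 5.1 = 3.8250 mm/d
ETc = Kc × ET₀ = 1.05 × 3.8250 = 4.0163 mm/d
Crop demand D = ETc × 10 d = 4.0163 × 10 = 40.163 mm
D − Pe = 40.163 − 23.6 = 16.563 mm
Volume = 16.563 mm × 258.7 ha × 10 = 42848.5 m³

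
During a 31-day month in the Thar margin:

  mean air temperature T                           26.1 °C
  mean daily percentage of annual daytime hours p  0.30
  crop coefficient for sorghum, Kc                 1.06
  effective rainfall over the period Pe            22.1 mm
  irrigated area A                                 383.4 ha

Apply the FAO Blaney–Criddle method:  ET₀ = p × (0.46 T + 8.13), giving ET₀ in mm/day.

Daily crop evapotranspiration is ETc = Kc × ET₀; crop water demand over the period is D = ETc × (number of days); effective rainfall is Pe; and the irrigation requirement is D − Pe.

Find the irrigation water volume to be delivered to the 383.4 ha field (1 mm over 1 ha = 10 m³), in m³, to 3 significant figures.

ET₀ = 0.30 × (0.46 × 26.1 + 8.13) = 0.30 × 20.136 = 6.0408 mm/d
ETc = Kc × ET₀ = 1.06 × 6.0408 = 6.4032 mm/d
Crop demand D = ETc × 31 d = 6.4032 × 31 = 198.499 mm
D − Pe = 198.499 − 22.1 = 176.399 mm
Volume = 176.399 mm × 383.4 ha × 10 = 676313.8 m³

676000 m³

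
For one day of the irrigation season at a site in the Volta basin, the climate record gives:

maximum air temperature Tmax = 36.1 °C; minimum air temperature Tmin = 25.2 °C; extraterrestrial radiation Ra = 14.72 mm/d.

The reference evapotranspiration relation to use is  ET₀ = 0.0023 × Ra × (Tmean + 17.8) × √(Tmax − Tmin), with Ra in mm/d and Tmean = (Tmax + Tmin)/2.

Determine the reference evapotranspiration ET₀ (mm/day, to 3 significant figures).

Tmean = (36.1 + 25.2)/2 = 30.65 °C
ET₀ = 0.0023 × 14.72 × (30.65 + 17.8) × √10.9 = 0.0023 × 14.72 × 48.45 × 3.3015 = 5.4155 mm/d

5.42 mm/day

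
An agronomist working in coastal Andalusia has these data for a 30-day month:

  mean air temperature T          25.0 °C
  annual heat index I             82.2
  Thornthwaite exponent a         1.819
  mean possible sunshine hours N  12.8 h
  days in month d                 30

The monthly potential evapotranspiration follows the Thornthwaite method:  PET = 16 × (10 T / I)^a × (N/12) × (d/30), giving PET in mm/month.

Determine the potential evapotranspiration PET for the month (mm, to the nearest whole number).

129 mm

10T/I = 10 × 25.0 / 82.2 = 3.0414
(10T/I)^a = 3.0414^1.819 = 7.5633
Uncorrected PET = 16 × 7.5633 = 121.013 mm
Correction = (N/12)(d/30) = (12.8/12)(30/30) = 1.0667
PET = 121.013 × 1.0667 = 129.085 mm/month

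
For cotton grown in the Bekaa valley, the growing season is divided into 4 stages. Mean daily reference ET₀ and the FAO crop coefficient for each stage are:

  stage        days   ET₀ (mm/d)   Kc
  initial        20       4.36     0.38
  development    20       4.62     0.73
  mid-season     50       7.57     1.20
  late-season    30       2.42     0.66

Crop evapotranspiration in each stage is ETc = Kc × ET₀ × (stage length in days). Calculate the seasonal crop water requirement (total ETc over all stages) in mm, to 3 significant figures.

initial: 0.38 × 4.36 × 20 = 33.14 mm
development: 0.73 × 4.62 × 20 = 67.45 mm
mid-season: 1.20 × 7.57 × 50 = 454.20 mm
late-season: 0.66 × 2.42 × 30 = 47.92 mm
Seasonal total = 602.71 mm

603 mm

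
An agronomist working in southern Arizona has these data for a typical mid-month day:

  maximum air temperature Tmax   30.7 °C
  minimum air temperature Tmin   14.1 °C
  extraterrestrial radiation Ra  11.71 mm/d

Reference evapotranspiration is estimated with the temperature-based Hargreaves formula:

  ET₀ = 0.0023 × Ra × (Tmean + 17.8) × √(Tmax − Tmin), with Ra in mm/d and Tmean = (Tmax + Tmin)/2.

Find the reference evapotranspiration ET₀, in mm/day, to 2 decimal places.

4.41 mm/day

Tmean = (30.7 + 14.1)/2 = 22.40 °C
ET₀ = 0.0023 × 11.71 × (22.40 + 17.8) × √16.6 = 0.0023 × 11.71 × 40.20 × 4.0743 = 4.4113 mm/d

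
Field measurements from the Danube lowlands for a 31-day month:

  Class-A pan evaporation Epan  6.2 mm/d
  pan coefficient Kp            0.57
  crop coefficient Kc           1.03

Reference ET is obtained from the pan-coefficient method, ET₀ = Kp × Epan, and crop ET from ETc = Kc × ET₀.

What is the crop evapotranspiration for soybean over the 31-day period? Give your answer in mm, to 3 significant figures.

ET₀ = 0.57 × 6.2 = 3.5340 mm/d
ETc = Kc × ET₀ = 1.03 × 3.5340 = 3.6400 mm/d
Over 31 days: 3.6400 × 31 = 112.840 mm

113 mm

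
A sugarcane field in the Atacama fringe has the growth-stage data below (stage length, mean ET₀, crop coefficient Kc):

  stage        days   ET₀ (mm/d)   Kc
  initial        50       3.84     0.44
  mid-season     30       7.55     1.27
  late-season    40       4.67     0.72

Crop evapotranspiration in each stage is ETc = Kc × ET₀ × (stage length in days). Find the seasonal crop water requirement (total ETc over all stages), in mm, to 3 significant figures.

507 mm

initial: 0.44 × 3.84 × 50 = 84.48 mm
mid-season: 1.27 × 7.55 × 30 = 287.66 mm
late-season: 0.72 × 4.67 × 40 = 134.50 mm
Seasonal total = 506.64 mm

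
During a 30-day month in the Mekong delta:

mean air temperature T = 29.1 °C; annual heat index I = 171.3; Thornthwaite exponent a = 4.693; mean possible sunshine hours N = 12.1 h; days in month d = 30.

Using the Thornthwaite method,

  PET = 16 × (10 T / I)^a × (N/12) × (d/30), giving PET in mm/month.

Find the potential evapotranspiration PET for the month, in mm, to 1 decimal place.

194.0 mm

10T/I = 10 × 29.1 / 171.3 = 1.6988
(10T/I)^a = 1.6988^4.693 = 12.0242
Uncorrected PET = 16 × 12.0242 = 192.387 mm
Correction = (N/12)(d/30) = (12.1/12)(30/30) = 1.0083
PET = 192.387 × 1.0083 = 193.984 mm/month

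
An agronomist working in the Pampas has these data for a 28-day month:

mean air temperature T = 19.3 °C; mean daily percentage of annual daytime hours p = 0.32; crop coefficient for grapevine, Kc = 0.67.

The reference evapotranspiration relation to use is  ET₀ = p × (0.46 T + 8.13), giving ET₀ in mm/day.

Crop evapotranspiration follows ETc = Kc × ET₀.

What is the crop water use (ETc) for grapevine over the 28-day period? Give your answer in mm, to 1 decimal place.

102.1 mm

ET₀ = 0.32 × (0.46 × 19.3 + 8.13) = 0.32 × 17.008 = 5.4426 mm/d
ETc = Kc × ET₀ = 0.67 × 5.4426 = 3.6465 mm/d
Over 28 days: 3.6465 × 28 = 102.102 mm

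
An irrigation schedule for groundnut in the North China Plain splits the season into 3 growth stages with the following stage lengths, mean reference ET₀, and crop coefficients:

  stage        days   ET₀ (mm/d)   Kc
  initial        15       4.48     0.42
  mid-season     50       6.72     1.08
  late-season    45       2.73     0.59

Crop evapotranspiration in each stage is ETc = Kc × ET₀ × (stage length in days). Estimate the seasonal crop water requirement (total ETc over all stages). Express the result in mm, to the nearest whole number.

initial: 0.42 × 4.48 × 15 = 28.22 mm
mid-season: 1.08 × 6.72 × 50 = 362.88 mm
late-season: 0.59 × 2.73 × 45 = 72.48 mm
Seasonal total = 463.58 mm

464 mm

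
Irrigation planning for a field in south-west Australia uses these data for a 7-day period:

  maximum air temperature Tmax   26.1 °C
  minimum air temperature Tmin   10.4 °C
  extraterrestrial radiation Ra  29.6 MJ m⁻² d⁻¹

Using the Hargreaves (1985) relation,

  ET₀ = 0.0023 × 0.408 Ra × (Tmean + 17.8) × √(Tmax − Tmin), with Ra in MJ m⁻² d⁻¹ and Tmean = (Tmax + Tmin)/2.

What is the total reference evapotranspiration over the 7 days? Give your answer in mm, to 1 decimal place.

Tmean = (26.1 + 10.4)/2 = 18.25 °C
0.408 Ra = 0.408 × 29.6 = 12.0768 mm/d equivalent
ET₀ = 0.0023 × 12.0768 × (18.25 + 17.8) × √15.7 = 0.0023 × 12.0768 × 36.05 × 3.9623 = 3.9676 mm/d
Over 7 days: 3.9676 × 7 = 27.773 mm

27.8 mm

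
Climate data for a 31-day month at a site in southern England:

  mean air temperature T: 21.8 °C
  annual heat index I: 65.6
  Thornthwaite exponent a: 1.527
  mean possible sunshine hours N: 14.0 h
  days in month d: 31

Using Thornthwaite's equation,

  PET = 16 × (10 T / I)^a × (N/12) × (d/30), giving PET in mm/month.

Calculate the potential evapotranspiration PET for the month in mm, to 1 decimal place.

120.7 mm

10T/I = 10 × 21.8 / 65.6 = 3.3232
(10T/I)^a = 3.3232^1.527 = 6.2577
Uncorrected PET = 16 × 6.2577 = 100.123 mm
Correction = (N/12)(d/30) = (14.0/12)(31/30) = 1.2056
PET = 100.123 × 1.2056 = 120.708 mm/month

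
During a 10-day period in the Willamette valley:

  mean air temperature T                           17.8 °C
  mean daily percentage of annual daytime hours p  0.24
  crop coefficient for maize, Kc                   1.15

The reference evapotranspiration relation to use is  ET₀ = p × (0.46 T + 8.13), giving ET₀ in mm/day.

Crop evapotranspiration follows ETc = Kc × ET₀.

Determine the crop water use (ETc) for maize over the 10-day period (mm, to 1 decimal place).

ET₀ = 0.24 × (0.46 × 17.8 + 8.13) = 0.24 × 16.318 = 3.9163 mm/d
ETc = Kc × ET₀ = 1.15 × 3.9163 = 4.5037 mm/d
Over 10 days: 4.5037 × 10 = 45.037 mm

45.0 mm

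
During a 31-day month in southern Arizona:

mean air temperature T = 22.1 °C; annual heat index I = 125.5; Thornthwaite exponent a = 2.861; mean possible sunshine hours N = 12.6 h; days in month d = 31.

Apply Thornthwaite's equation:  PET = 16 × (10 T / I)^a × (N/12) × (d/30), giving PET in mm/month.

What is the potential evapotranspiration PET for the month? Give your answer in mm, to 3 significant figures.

10T/I = 10 × 22.1 / 125.5 = 1.7610
(10T/I)^a = 1.7610^2.861 = 5.0480
Uncorrected PET = 16 × 5.0480 = 80.768 mm
Correction = (N/12)(d/30) = (12.6/12)(31/30) = 1.0850
PET = 80.768 × 1.0850 = 87.633 mm/month

87.6 mm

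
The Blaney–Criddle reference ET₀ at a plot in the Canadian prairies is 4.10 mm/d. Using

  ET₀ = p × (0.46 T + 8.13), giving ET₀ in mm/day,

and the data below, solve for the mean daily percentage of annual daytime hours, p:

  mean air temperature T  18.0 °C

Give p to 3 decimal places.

p = ET₀ / (0.46 T + 8.13) = 4.10 / (0.46 × 18.0 + 8.13) = 4.10 / 16.410 = 0.2498

0.250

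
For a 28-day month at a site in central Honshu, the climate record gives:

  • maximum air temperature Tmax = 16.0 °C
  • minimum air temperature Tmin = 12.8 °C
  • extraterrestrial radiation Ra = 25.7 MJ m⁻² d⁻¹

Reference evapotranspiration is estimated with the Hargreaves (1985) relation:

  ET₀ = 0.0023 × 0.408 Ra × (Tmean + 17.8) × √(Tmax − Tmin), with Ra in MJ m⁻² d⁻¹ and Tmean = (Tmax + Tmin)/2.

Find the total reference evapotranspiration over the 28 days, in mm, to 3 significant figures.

38.9 mm

Tmean = (16.0 + 12.8)/2 = 14.40 °C
0.408 Ra = 0.408 × 25.7 = 10.4856 mm/d equivalent
ET₀ = 0.0023 × 10.4856 × (14.40 + 17.8) × √3.2 = 0.0023 × 10.4856 × 32.20 × 1.7889 = 1.3892 mm/d
Over 28 days: 1.3892 × 28 = 38.898 mm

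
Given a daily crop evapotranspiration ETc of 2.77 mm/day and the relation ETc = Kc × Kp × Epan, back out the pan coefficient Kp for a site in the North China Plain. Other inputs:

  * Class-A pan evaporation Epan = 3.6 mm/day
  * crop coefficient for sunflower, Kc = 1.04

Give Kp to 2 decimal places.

ETc = Kc × Kp × Epan  ⇒  Kp = ETc / (Kc × Epan)
Kp = 2.77 / (1.04 × 3.6) = 2.77 / 3.744 = 0.7399

0.74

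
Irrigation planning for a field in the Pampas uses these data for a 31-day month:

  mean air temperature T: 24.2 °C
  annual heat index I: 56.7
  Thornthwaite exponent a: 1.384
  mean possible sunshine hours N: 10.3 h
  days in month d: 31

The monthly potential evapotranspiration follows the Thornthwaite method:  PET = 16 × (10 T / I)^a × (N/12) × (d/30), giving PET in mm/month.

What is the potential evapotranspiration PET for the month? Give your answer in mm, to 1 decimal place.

10T/I = 10 × 24.2 / 56.7 = 4.2681
(10T/I)^a = 4.2681^1.384 = 7.4515
Uncorrected PET = 16 × 7.4515 = 119.224 mm
Correction = (N/12)(d/30) = (10.3/12)(31/30) = 0.8869
PET = 119.224 × 0.8869 = 105.740 mm/month

105.7 mm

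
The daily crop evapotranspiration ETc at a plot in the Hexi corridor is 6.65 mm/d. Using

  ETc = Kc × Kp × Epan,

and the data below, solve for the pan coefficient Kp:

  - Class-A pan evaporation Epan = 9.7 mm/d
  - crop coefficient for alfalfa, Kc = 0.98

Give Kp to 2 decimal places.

0.70

ETc = Kc × Kp × Epan  ⇒  Kp = ETc / (Kc × Epan)
Kp = 6.65 / (0.98 × 9.7) = 6.65 / 9.506 = 0.6996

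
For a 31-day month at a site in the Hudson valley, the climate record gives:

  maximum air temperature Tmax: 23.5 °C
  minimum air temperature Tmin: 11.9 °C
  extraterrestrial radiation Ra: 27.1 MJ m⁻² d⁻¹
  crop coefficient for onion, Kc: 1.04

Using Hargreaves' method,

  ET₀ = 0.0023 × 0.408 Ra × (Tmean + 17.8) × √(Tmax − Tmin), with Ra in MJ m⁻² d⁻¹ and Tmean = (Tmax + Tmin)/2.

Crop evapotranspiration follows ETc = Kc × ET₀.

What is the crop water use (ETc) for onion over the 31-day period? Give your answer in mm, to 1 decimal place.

99.1 mm

Tmean = (23.5 + 11.9)/2 = 17.70 °C
0.408 Ra = 0.408 × 27.1 = 11.0568 mm/d equivalent
ET₀ = 0.0023 × 11.0568 × (17.70 + 17.8) × √11.6 = 0.0023 × 11.0568 × 35.50 × 3.4059 = 3.0748 mm/d
ETc = Kc × ET₀ = 1.04 × 3.0748 = 3.1978 mm/d
Over 31 days: 3.1978 × 31 = 99.132 mm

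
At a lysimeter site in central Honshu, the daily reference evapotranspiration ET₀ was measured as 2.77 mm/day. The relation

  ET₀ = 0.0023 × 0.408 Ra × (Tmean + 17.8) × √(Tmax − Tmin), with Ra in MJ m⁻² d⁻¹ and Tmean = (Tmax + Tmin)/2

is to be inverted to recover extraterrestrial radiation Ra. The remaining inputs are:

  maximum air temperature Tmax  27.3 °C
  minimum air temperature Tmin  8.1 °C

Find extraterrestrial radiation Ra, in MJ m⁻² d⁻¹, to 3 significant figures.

19.0 MJ m⁻² d⁻¹

Tmean = (27.3+8.1)/2 = 17.70 °C; ΔT = 19.2
Ra = ET₀ / [0.0023 × 0.408 × (Tmean+17.8) × √ΔT]
   = 2.77 / (0.0023 × 0.408 × 35.50 × 4.3818) = 18.976 MJ m⁻² d⁻¹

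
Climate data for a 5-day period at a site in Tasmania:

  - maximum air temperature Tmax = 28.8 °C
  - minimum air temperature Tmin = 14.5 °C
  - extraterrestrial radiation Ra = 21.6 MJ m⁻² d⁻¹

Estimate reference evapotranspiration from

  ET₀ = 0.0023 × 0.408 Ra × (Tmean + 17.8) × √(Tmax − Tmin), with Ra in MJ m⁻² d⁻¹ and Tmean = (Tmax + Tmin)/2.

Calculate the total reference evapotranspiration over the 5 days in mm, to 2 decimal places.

15.12 mm

Tmean = (28.8 + 14.5)/2 = 21.65 °C
0.408 Ra = 0.408 × 21.6 = 8.8128 mm/d equivalent
ET₀ = 0.0023 × 8.8128 × (21.65 + 17.8) × √14.3 = 0.0023 × 8.8128 × 39.45 × 3.7815 = 3.0238 mm/d
Over 5 days: 3.0238 × 5 = 15.119 mm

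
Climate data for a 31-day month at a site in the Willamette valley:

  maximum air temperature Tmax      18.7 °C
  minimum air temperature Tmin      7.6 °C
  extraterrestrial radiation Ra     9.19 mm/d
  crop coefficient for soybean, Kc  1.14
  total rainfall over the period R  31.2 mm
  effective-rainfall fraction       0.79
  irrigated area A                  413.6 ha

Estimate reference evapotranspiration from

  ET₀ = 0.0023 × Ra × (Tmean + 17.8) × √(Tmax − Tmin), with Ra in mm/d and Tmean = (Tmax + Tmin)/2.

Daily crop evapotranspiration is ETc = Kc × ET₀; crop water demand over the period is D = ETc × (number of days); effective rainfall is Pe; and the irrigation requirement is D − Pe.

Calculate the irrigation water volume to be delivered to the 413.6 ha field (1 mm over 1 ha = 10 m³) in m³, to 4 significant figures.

Tmean = (18.7 + 7.6)/2 = 13.15 °C
ET₀ = 0.0023 × 9.19 × (13.15 + 17.8) × √11.1 = 0.0023 × 9.19 × 30.95 × 3.3317 = 2.1796 mm/d
ETc = Kc × ET₀ = 1.14 × 2.1796 = 2.4847 mm/d
Crop demand D = ETc × 31 d = 2.4847 × 31 = 77.026 mm
Pe = 0.79 × 31.2 = 24.648 mm
D − Pe = 77.026 − 24.648 = 52.378 mm
Volume = 52.378 mm × 413.6 ha × 10 = 216635.4 m³

216600 m³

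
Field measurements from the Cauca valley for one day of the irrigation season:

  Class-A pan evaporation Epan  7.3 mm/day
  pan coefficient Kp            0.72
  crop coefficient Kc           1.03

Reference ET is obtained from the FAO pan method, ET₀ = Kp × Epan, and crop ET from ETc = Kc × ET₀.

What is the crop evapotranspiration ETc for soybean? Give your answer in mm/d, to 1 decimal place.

ET₀ = 0.72 × 7.3 = 5.2560 mm/d
ETc = Kc × ET₀ = 1.03 × 5.2560 = 5.4137 mm/d

5.4 mm/d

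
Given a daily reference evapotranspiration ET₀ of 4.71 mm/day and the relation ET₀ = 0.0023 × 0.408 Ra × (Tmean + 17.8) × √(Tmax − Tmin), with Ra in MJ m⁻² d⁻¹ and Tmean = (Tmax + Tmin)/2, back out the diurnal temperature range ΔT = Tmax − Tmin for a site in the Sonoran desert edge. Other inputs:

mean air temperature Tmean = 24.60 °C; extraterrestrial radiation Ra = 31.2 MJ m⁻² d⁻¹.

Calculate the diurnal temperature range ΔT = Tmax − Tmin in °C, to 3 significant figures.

√ΔT = ET₀ / [0.0023 × 0.408 × Ra × (Tmean+17.8)] = 4.71 / (0.0023 × 12.7296 × 42.40) = 3.7941
ΔT = 3.7941² = 14.395 °C

14.4 °C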